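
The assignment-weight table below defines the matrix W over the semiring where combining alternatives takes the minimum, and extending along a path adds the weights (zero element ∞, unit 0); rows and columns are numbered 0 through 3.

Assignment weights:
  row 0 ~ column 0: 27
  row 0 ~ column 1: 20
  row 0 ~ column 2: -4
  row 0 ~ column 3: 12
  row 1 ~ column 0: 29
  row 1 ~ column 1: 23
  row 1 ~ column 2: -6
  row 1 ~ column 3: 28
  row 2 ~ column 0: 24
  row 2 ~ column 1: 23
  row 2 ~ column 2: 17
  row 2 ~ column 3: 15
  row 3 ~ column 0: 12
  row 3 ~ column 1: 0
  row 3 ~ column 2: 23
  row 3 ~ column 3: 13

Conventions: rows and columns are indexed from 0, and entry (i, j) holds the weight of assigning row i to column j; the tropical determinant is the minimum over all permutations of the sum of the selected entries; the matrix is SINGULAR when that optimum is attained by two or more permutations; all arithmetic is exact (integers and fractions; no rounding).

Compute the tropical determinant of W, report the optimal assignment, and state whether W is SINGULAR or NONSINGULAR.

σ = (0, 1, 2, 3): 27 + 23 + 17 + 13 = 80
σ = (0, 1, 3, 2): 27 + 23 + 15 + 23 = 88
σ = (0, 2, 1, 3): 27 + (-6) + 23 + 13 = 57
σ = (0, 2, 3, 1): 27 + (-6) + 15 + 0 = 36
σ = (0, 3, 1, 2): 27 + 28 + 23 + 23 = 101
σ = (0, 3, 2, 1): 27 + 28 + 17 + 0 = 72
σ = (1, 0, 2, 3): 20 + 29 + 17 + 13 = 79
σ = (1, 0, 3, 2): 20 + 29 + 15 + 23 = 87
σ = (1, 2, 0, 3): 20 + (-6) + 24 + 13 = 51
σ = (1, 2, 3, 0): 20 + (-6) + 15 + 12 = 41
σ = (1, 3, 0, 2): 20 + 28 + 24 + 23 = 95
σ = (1, 3, 2, 0): 20 + 28 + 17 + 12 = 77
σ = (2, 0, 1, 3): (-4) + 29 + 23 + 13 = 61
σ = (2, 0, 3, 1): (-4) + 29 + 15 + 0 = 40
σ = (2, 1, 0, 3): (-4) + 23 + 24 + 13 = 56
σ = (2, 1, 3, 0): (-4) + 23 + 15 + 12 = 46
σ = (2, 3, 0, 1): (-4) + 28 + 24 + 0 = 48
σ = (2, 3, 1, 0): (-4) + 28 + 23 + 12 = 59
σ = (3, 0, 1, 2): 12 + 29 + 23 + 23 = 87
σ = (3, 0, 2, 1): 12 + 29 + 17 + 0 = 58
σ = (3, 1, 0, 2): 12 + 23 + 24 + 23 = 82
σ = (3, 1, 2, 0): 12 + 23 + 17 + 12 = 64
σ = (3, 2, 0, 1): 12 + (-6) + 24 + 0 = 30
σ = (3, 2, 1, 0): 12 + (-6) + 23 + 12 = 41
Optimal value attained by: σ = (3, 2, 0, 1).
Answer: det⊕(W) = 30; verdict: NONSINGULAR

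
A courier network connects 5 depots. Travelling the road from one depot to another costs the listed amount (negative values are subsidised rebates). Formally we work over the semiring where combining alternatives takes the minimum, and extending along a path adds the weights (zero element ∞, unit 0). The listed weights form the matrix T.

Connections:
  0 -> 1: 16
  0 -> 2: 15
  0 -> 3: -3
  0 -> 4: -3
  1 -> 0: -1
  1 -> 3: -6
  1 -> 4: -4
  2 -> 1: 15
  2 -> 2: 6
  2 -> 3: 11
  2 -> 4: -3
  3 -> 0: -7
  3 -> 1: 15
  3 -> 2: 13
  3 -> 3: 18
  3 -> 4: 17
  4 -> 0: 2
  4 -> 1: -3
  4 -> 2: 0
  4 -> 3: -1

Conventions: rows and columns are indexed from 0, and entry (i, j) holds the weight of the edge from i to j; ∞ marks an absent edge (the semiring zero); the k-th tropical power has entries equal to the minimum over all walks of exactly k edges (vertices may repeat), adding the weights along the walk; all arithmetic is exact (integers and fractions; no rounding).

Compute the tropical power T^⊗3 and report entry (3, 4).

T^⊗2:
  [-10, -6, -3, -4, 12]
  [-13, -7, -4, -5, -4]
  [-1, -6, -3, -4, 3]
  [11, 9, 8, -10, -10]
  [-8, 14, 6, -9, -7]
T^⊗3:
  [-11, 6, 3, -13, -13]
  [-12, -7, -4, -16, -16]
  [-11, 0, 3, -12, -10]
  [-17, -13, -10, -11, 5]
  [-16, -10, -7, -11, -11]
Key observation: the optimum is the walk 3->0->1->4, with weight (-7) + 16 + (-4) = 5.
Optimal value attained by: walk 3->0->1->4.
Answer: (T^⊗3)[3][4] = 5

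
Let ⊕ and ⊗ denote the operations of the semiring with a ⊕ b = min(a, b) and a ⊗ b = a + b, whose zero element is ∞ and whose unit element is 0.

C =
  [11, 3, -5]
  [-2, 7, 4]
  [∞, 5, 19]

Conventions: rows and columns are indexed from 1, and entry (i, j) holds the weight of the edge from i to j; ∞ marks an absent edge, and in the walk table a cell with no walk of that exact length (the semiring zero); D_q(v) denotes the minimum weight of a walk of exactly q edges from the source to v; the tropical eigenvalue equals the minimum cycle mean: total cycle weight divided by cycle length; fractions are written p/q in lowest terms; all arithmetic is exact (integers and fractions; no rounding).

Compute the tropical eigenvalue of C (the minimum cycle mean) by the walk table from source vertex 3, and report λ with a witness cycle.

q=0: [∞, ∞, 0]
q=1: [∞, 5, 19]
q=2: [3, 12, 9]
q=3: [10, 6, -2]
Optimal cycle mean attained by: cycle 1->3->2->1, total (-5) + 5 + (-2), length 3.
Answer: λ = -2/3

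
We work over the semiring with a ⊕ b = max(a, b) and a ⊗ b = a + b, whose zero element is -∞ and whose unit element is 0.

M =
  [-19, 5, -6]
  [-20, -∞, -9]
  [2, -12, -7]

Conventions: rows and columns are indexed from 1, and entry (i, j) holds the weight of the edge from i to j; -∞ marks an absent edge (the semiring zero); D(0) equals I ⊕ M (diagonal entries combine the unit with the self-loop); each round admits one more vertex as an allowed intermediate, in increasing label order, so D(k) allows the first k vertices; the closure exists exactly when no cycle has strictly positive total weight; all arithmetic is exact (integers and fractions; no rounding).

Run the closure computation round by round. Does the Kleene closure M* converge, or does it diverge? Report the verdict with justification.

D(0):
  [0, 5, -6]
  [-20, 0, -9]
  [2, -12, 0]
D(1):
  [0, 5, -6]
  [-20, 0, -9]
  [2, 7, 0]
D(2):
  [0, 5, -4]
  [-20, 0, -9]
  [2, 7, 0]
D(3):
  [0, 5, -4]
  [-7, 0, -9]
  [2, 7, 0]
Key observation: every diagonal entry stays at the unit through all rounds, so no improving cycle exists.
Answer: CONVERGES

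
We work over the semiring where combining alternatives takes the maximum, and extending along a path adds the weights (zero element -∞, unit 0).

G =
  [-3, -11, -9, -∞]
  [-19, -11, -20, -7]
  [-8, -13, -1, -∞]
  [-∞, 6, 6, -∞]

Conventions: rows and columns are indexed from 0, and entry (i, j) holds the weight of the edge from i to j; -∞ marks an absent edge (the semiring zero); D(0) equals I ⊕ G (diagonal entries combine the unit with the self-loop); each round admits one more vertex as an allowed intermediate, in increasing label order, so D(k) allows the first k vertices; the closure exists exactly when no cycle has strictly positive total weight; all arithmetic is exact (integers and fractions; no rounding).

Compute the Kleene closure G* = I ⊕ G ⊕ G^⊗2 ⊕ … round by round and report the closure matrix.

D(0):
  [0, -11, -9, -∞]
  [-19, 0, -20, -7]
  [-8, -13, 0, -∞]
  [-∞, 6, 6, 0]
D(1):
  [0, -11, -9, -∞]
  [-19, 0, -20, -7]
  [-8, -13, 0, -∞]
  [-∞, 6, 6, 0]
D(2):
  [0, -11, -9, -18]
  [-19, 0, -20, -7]
  [-8, -13, 0, -20]
  [-13, 6, 6, 0]
D(3):
  [0, -11, -9, -18]
  [-19, 0, -20, -7]
  [-8, -13, 0, -20]
  [-2, 6, 6, 0]
D(4):
  [0, -11, -9, -18]
  [-9, 0, -1, -7]
  [-8, -13, 0, -20]
  [-2, 6, 6, 0]
Answer: G* = [[0, -11, -9, -18], [-9, 0, -1, -7], [-8, -13, 0, -20], [-2, 6, 6, 0]]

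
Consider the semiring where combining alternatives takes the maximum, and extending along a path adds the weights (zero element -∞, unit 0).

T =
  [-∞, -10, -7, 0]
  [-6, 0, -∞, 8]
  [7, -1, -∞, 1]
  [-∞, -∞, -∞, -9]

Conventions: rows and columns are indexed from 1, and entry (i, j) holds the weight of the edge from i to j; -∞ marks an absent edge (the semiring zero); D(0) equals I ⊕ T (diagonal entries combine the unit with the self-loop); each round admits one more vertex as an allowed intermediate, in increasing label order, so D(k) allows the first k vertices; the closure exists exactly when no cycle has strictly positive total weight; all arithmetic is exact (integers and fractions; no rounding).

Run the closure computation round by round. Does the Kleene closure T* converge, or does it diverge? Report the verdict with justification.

D(0):
  [0, -10, -7, 0]
  [-6, 0, -∞, 8]
  [7, -1, 0, 1]
  [-∞, -∞, -∞, 0]
D(1):
  [0, -10, -7, 0]
  [-6, 0, -13, 8]
  [7, -1, 0, 7]
  [-∞, -∞, -∞, 0]
D(2):
  [0, -10, -7, 0]
  [-6, 0, -13, 8]
  [7, -1, 0, 7]
  [-∞, -∞, -∞, 0]
D(3):
  [0, -8, -7, 0]
  [-6, 0, -13, 8]
  [7, -1, 0, 7]
  [-∞, -∞, -∞, 0]
D(4):
  [0, -8, -7, 0]
  [-6, 0, -13, 8]
  [7, -1, 0, 7]
  [-∞, -∞, -∞, 0]
Key observation: every diagonal entry stays at the unit through all rounds, so no improving cycle exists.
Answer: CONVERGES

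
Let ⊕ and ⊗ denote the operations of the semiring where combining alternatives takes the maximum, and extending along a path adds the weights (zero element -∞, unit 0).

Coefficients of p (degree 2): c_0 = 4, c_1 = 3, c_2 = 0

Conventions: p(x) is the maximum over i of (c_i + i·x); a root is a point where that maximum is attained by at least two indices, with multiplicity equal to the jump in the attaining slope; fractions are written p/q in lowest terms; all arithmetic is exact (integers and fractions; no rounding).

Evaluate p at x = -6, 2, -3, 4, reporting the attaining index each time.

p(-6) = max(4+0·(-6)=4, 3+1·(-6)=-3, 0+2·(-6)=-12) = 4 (attained by i=0)
p(2) = max(4+0·2=4, 3+1·2=5, 0+2·2=4) = 5 (attained by i=1)
p(-3) = max(4+0·(-3)=4, 3+1·(-3)=0, 0+2·(-3)=-6) = 4 (attained by i=0)
p(4) = max(4+0·4=4, 3+1·4=7, 0+2·4=8) = 8 (attained by i=2)
Answer: p(-6) = 4; p(2) = 5; p(-3) = 4; p(4) = 8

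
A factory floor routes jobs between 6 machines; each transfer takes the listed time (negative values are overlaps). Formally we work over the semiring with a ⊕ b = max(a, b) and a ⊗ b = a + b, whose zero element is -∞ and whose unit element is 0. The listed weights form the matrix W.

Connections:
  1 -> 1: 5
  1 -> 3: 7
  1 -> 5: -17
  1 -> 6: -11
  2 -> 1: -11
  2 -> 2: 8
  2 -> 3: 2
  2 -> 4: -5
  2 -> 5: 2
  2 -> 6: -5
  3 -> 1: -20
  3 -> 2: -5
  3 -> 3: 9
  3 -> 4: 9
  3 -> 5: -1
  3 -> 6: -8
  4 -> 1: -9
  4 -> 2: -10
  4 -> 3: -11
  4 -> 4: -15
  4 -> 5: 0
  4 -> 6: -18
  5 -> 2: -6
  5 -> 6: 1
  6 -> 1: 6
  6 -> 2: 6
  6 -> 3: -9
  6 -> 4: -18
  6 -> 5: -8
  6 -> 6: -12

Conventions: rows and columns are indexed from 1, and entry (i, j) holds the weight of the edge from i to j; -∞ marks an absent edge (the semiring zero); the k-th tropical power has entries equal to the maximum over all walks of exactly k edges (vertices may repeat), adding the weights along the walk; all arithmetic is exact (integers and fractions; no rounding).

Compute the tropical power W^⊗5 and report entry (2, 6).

W^⊗2:
  [10, 2, 16, 16, 6, -1]
  [1, 16, 11, 11, 10, 3]
  [0, 4, 18, 18, 9, 1]
  [-4, -2, -2, -2, -8, 1]
  [7, 7, -4, -11, -4, -11]
  [11, 14, 13, 1, 8, 1]
W^⊗3:
  [15, 11, 25, 25, 16, 8]
  [9, 24, 20, 20, 18, 11]
  [9, 13, 27, 27, 18, 10]
  [7, 7, 7, 7, 0, -7]
  [12, 15, 14, 5, 9, 2]
  [16, 22, 22, 22, 16, 9]
W^⊗4:
  [20, 20, 34, 34, 25, 17]
  [17, 32, 29, 29, 26, 19]
  [18, 22, 36, 36, 27, 19]
  [12, 15, 16, 16, 9, 2]
  [17, 23, 23, 23, 17, 10]
  [21, 30, 31, 31, 24, 17]
W^⊗5:
  [25, 29, 43, 43, 34, 26]
  [25, 40, 38, 38, 34, 27]
  [27, 31, 45, 45, 36, 28]
  [17, 23, 25, 25, 17, 10]
  [22, 31, 32, 32, 25, 18]
  [26, 38, 40, 40, 32, 25]
Key observation: the optimum is the walk 2->2->2->2->2->6, with weight 8 + 8 + 8 + 8 + (-5) = 27.
Optimal value attained by: walk 2->2->2->2->2->6.
Answer: (W^⊗5)[2][6] = 27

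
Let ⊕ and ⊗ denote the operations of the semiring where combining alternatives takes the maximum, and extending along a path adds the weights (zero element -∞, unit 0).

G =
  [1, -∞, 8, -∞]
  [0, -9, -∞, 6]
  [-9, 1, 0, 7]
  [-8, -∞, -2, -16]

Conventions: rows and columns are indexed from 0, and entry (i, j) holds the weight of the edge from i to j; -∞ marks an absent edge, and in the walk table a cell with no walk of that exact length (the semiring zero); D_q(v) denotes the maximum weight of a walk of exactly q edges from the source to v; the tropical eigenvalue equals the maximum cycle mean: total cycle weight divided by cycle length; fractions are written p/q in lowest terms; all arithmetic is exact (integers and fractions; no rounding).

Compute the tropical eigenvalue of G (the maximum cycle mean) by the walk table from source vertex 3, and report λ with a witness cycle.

q=0: [-∞, -∞, -∞, 0]
q=1: [-8, -∞, -2, -16]
q=2: [-7, -1, 0, 5]
q=3: [-1, 1, 3, 7]
q=4: [1, 4, 7, 10]
Optimal cycle mean attained by: cycle 0->2->1->0, total 8 + 1 + 0, length 3.
Answer: λ = 3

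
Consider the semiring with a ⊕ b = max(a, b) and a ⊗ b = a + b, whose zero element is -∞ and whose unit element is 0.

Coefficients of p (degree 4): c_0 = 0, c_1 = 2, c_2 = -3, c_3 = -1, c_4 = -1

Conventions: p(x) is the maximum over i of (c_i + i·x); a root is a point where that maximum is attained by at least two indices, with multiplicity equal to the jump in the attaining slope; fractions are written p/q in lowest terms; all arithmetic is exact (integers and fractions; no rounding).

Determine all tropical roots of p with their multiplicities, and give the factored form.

hull edge (i=0, c=0) to (i=1, c=2): slope 2, span 1
hull edge (i=1, c=2) to (i=4, c=-1): slope -1, span 3
Factored form: p(x) = -1 ⊗ (x ⊕ (-2)) ⊗ (x ⊕ 1) ⊗ (x ⊕ 1) ⊗ (x ⊕ 1)
Answer: roots = -2 (mult 1), 1 (mult 3)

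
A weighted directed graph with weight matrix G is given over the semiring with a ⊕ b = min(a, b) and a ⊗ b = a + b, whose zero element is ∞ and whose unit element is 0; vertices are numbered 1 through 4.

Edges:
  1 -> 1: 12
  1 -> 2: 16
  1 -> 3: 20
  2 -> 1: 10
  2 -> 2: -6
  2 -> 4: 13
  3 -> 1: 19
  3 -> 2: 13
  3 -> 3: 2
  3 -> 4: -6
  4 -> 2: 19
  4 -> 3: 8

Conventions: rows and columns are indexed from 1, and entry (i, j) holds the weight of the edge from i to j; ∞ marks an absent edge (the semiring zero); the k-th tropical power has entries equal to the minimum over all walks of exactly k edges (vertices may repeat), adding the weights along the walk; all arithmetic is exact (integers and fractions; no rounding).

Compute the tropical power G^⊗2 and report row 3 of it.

G^⊗2:
  [24, 10, 22, 14]
  [4, -12, 21, 7]
  [21, 7, 2, -4]
  [27, 13, 10, 2]
Answer: row 3 of G^⊗2 = [21, 7, 2, -4]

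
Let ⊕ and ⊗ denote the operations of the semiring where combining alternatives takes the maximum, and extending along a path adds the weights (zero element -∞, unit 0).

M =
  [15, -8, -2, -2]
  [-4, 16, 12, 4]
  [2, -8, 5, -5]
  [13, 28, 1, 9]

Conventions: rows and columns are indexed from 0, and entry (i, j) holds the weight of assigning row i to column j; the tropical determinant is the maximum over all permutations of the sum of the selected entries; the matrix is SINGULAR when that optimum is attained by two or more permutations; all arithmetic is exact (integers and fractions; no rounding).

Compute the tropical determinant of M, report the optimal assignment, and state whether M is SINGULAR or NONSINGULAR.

σ = (0, 1, 2, 3): 15 + 16 + 5 + 9 = 45
σ = (0, 1, 3, 2): 15 + 16 + (-5) + 1 = 27
σ = (0, 2, 1, 3): 15 + 12 + (-8) + 9 = 28
σ = (0, 2, 3, 1): 15 + 12 + (-5) + 28 = 50
σ = (0, 3, 1, 2): 15 + 4 + (-8) + 1 = 12
σ = (0, 3, 2, 1): 15 + 4 + 5 + 28 = 52
σ = (1, 0, 2, 3): (-8) + (-4) + 5 + 9 = 2
σ = (1, 0, 3, 2): (-8) + (-4) + (-5) + 1 = -16
σ = (1, 2, 0, 3): (-8) + 12 + 2 + 9 = 15
σ = (1, 2, 3, 0): (-8) + 12 + (-5) + 13 = 12
σ = (1, 3, 0, 2): (-8) + 4 + 2 + 1 = -1
σ = (1, 3, 2, 0): (-8) + 4 + 5 + 13 = 14
σ = (2, 0, 1, 3): (-2) + (-4) + (-8) + 9 = -5
σ = (2, 0, 3, 1): (-2) + (-4) + (-5) + 28 = 17
σ = (2, 1, 0, 3): (-2) + 16 + 2 + 9 = 25
σ = (2, 1, 3, 0): (-2) + 16 + (-5) + 13 = 22
σ = (2, 3, 0, 1): (-2) + 4 + 2 + 28 = 32
σ = (2, 3, 1, 0): (-2) + 4 + (-8) + 13 = 7
σ = (3, 0, 1, 2): (-2) + (-4) + (-8) + 1 = -13
σ = (3, 0, 2, 1): (-2) + (-4) + 5 + 28 = 27
σ = (3, 1, 0, 2): (-2) + 16 + 2 + 1 = 17
σ = (3, 1, 2, 0): (-2) + 16 + 5 + 13 = 32
σ = (3, 2, 0, 1): (-2) + 12 + 2 + 28 = 40
σ = (3, 2, 1, 0): (-2) + 12 + (-8) + 13 = 15
Optimal value attained by: σ = (0, 3, 2, 1).
Answer: det⊕(M) = 52; verdict: NONSINGULAR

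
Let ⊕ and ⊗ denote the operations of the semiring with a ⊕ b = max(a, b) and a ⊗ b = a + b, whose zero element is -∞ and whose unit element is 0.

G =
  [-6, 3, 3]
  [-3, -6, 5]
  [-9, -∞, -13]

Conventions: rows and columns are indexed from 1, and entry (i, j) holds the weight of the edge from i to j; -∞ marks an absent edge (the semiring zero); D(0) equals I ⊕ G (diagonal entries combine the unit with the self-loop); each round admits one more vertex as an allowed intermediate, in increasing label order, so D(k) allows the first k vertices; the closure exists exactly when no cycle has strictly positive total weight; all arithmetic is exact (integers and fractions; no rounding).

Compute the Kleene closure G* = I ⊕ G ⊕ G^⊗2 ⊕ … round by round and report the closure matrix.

D(0):
  [0, 3, 3]
  [-3, 0, 5]
  [-9, -∞, 0]
D(1):
  [0, 3, 3]
  [-3, 0, 5]
  [-9, -6, 0]
D(2):
  [0, 3, 8]
  [-3, 0, 5]
  [-9, -6, 0]
D(3):
  [0, 3, 8]
  [-3, 0, 5]
  [-9, -6, 0]
Answer: G* = [[0, 3, 8], [-3, 0, 5], [-9, -6, 0]]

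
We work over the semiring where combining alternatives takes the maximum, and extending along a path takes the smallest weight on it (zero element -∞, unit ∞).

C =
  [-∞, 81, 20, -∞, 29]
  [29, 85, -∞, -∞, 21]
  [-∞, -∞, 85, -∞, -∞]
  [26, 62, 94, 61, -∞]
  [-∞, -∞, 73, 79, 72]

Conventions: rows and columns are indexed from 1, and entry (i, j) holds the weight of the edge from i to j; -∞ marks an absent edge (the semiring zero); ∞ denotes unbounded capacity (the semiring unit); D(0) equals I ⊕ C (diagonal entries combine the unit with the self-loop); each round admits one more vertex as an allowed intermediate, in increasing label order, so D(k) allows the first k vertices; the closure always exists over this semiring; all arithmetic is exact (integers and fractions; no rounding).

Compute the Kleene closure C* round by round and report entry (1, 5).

D(0):
  [∞, 81, 20, -∞, 29]
  [29, ∞, -∞, -∞, 21]
  [-∞, -∞, ∞, -∞, -∞]
  [26, 62, 94, ∞, -∞]
  [-∞, -∞, 73, 79, ∞]
D(1):
  [∞, 81, 20, -∞, 29]
  [29, ∞, 20, -∞, 29]
  [-∞, -∞, ∞, -∞, -∞]
  [26, 62, 94, ∞, 26]
  [-∞, -∞, 73, 79, ∞]
D(2):
  [∞, 81, 20, -∞, 29]
  [29, ∞, 20, -∞, 29]
  [-∞, -∞, ∞, -∞, -∞]
  [29, 62, 94, ∞, 29]
  [-∞, -∞, 73, 79, ∞]
D(3):
  [∞, 81, 20, -∞, 29]
  [29, ∞, 20, -∞, 29]
  [-∞, -∞, ∞, -∞, -∞]
  [29, 62, 94, ∞, 29]
  [-∞, -∞, 73, 79, ∞]
D(4):
  [∞, 81, 20, -∞, 29]
  [29, ∞, 20, -∞, 29]
  [-∞, -∞, ∞, -∞, -∞]
  [29, 62, 94, ∞, 29]
  [29, 62, 79, 79, ∞]
D(5):
  [∞, 81, 29, 29, 29]
  [29, ∞, 29, 29, 29]
  [-∞, -∞, ∞, -∞, -∞]
  [29, 62, 94, ∞, 29]
  [29, 62, 79, 79, ∞]
Answer: C*[1][5] = 29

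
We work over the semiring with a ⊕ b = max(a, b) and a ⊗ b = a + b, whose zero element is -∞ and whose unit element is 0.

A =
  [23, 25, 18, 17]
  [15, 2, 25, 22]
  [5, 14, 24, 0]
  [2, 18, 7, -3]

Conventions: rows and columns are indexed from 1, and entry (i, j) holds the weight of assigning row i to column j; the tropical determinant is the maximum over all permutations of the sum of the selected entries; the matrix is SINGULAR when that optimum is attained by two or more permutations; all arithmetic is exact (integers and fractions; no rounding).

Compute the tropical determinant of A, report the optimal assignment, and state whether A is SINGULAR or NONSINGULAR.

σ = (1, 2, 3, 4): 23 + 2 + 24 + (-3) = 46
σ = (1, 2, 4, 3): 23 + 2 + 0 + 7 = 32
σ = (1, 3, 2, 4): 23 + 25 + 14 + (-3) = 59
σ = (1, 3, 4, 2): 23 + 25 + 0 + 18 = 66
σ = (1, 4, 2, 3): 23 + 22 + 14 + 7 = 66
σ = (1, 4, 3, 2): 23 + 22 + 24 + 18 = 87
σ = (2, 1, 3, 4): 25 + 15 + 24 + (-3) = 61
σ = (2, 1, 4, 3): 25 + 15 + 0 + 7 = 47
σ = (2, 3, 1, 4): 25 + 25 + 5 + (-3) = 52
σ = (2, 3, 4, 1): 25 + 25 + 0 + 2 = 52
σ = (2, 4, 1, 3): 25 + 22 + 5 + 7 = 59
σ = (2, 4, 3, 1): 25 + 22 + 24 + 2 = 73
σ = (3, 1, 2, 4): 18 + 15 + 14 + (-3) = 44
σ = (3, 1, 4, 2): 18 + 15 + 0 + 18 = 51
σ = (3, 2, 1, 4): 18 + 2 + 5 + (-3) = 22
σ = (3, 2, 4, 1): 18 + 2 + 0 + 2 = 22
σ = (3, 4, 1, 2): 18 + 22 + 5 + 18 = 63
σ = (3, 4, 2, 1): 18 + 22 + 14 + 2 = 56
σ = (4, 1, 2, 3): 17 + 15 + 14 + 7 = 53
σ = (4, 1, 3, 2): 17 + 15 + 24 + 18 = 74
σ = (4, 2, 1, 3): 17 + 2 + 5 + 7 = 31
σ = (4, 2, 3, 1): 17 + 2 + 24 + 2 = 45
σ = (4, 3, 1, 2): 17 + 25 + 5 + 18 = 65
σ = (4, 3, 2, 1): 17 + 25 + 14 + 2 = 58
Optimal value attained by: σ = (1, 4, 3, 2).
Answer: det⊕(A) = 87; verdict: NONSINGULAR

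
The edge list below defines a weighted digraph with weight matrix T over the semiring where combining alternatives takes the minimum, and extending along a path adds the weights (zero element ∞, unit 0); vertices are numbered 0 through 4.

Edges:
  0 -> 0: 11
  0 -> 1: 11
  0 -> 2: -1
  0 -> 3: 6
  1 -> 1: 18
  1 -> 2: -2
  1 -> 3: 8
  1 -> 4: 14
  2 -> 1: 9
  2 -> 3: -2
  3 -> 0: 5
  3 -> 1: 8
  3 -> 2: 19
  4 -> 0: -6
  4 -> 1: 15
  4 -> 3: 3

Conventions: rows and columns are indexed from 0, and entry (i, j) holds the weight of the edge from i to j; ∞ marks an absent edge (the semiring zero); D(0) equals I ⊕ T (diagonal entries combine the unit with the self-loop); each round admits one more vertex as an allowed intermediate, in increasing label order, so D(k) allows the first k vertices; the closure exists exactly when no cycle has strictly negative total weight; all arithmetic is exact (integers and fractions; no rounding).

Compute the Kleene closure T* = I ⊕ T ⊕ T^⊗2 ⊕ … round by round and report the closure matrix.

D(0):
  [0, 11, -1, 6, ∞]
  [∞, 0, -2, 8, 14]
  [∞, 9, 0, -2, ∞]
  [5, 8, 19, 0, ∞]
  [-6, 15, ∞, 3, 0]
D(1):
  [0, 11, -1, 6, ∞]
  [∞, 0, -2, 8, 14]
  [∞, 9, 0, -2, ∞]
  [5, 8, 4, 0, ∞]
  [-6, 5, -7, 0, 0]
D(2):
  [0, 11, -1, 6, 25]
  [∞, 0, -2, 8, 14]
  [∞, 9, 0, -2, 23]
  [5, 8, 4, 0, 22]
  [-6, 5, -7, 0, 0]
D(3):
  [0, 8, -1, -3, 22]
  [∞, 0, -2, -4, 14]
  [∞, 9, 0, -2, 23]
  [5, 8, 4, 0, 22]
  [-6, 2, -7, -9, 0]
D(4):
  [0, 5, -1, -3, 19]
  [1, 0, -2, -4, 14]
  [3, 6, 0, -2, 20]
  [5, 8, 4, 0, 22]
  [-6, -1, -7, -9, 0]
D(5):
  [0, 5, -1, -3, 19]
  [1, 0, -2, -4, 14]
  [3, 6, 0, -2, 20]
  [5, 8, 4, 0, 22]
  [-6, -1, -7, -9, 0]
Answer: T* = [[0, 5, -1, -3, 19], [1, 0, -2, -4, 14], [3, 6, 0, -2, 20], [5, 8, 4, 0, 22], [-6, -1, -7, -9, 0]]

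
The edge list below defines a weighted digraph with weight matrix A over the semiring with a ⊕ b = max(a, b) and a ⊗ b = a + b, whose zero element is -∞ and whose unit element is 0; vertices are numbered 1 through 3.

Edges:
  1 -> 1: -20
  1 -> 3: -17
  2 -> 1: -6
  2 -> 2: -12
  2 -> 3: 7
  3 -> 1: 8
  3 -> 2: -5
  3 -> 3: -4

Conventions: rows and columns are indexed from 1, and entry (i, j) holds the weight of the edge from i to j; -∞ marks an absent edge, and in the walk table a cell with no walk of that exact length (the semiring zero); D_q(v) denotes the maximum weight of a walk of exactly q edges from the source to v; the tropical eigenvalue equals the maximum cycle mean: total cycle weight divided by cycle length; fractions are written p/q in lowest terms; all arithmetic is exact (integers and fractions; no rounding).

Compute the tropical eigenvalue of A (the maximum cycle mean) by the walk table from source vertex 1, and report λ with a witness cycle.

q=0: [0, -∞, -∞]
q=1: [-20, -∞, -17]
q=2: [-9, -22, -21]
q=3: [-13, -26, -15]
Optimal cycle mean attained by: cycle 2->3->2, total 7 + (-5), length 2.
Answer: λ = 1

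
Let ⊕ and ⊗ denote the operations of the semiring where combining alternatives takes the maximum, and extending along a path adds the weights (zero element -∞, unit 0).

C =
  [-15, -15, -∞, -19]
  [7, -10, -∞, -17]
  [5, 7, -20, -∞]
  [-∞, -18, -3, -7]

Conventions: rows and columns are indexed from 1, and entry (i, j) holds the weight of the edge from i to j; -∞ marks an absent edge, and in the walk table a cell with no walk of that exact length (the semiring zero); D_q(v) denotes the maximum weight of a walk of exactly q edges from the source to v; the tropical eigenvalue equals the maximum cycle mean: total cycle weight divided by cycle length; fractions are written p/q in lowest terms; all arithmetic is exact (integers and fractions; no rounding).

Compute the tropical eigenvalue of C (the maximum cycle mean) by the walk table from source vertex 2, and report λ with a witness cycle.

q=0: [-∞, 0, -∞, -∞]
q=1: [7, -10, -∞, -17]
q=2: [-3, -8, -20, -12]
q=3: [-1, -13, -15, -19]
q=4: [-6, -8, -22, -20]
Optimal cycle mean attained by: cycle 1->4->3->2->1, total (-19) + (-3) + 7 + 7, length 4.
Answer: λ = -2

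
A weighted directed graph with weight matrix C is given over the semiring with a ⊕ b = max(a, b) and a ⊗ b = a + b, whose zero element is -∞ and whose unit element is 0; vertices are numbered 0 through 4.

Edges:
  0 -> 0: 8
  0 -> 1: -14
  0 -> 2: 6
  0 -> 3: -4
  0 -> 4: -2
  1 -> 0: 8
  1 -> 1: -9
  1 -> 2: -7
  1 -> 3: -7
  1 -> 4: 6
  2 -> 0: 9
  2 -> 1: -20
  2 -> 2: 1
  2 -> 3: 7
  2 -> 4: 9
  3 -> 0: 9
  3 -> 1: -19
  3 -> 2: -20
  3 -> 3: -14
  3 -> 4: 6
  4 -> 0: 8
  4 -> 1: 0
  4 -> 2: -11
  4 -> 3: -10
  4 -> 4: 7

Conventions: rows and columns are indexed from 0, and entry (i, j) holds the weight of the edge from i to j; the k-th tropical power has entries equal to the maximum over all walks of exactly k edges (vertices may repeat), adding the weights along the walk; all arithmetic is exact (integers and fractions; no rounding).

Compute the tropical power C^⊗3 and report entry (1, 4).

C^⊗2:
  [16, -2, 14, 13, 15]
  [16, 6, 14, 4, 13]
  [17, 9, 15, 8, 16]
  [17, 6, 15, 5, 13]
  [16, 7, 14, 4, 14]
C^⊗3:
  [24, 15, 22, 21, 23]
  [24, 13, 22, 21, 23]
  [25, 16, 23, 22, 24]
  [25, 13, 23, 22, 24]
  [24, 14, 22, 21, 23]
Key observation: the optimum is the walk 1->0->2->4, with weight 8 + 6 + 9 = 23.
Optimal value attained by: walk 1->0->2->4.
Answer: (C^⊗3)[1][4] = 23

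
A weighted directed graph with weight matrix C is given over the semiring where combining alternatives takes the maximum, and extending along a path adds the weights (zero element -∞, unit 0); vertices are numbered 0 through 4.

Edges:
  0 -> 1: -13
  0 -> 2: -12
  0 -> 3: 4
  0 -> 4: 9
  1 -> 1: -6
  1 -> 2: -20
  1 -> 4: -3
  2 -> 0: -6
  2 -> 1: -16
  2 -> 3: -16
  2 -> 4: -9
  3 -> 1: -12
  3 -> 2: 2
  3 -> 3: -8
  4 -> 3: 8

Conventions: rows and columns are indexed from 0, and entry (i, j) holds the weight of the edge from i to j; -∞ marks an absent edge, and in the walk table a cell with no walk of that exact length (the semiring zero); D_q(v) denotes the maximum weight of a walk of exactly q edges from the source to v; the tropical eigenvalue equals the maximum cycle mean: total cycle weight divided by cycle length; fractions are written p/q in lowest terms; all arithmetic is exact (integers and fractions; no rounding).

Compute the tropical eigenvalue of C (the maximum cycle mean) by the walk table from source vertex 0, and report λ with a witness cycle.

q=0: [0, -∞, -∞, -∞, -∞]
q=1: [-∞, -13, -12, 4, 9]
q=2: [-18, -8, 6, 17, -16]
q=3: [0, 5, 19, 9, -3]
q=4: [13, 3, 11, 5, 10]
q=5: [5, 0, 7, 18, 22]
Optimal cycle mean attained by: cycle 0->4->3->2->0, total 9 + 8 + 2 + (-6), length 4.
Answer: λ = 13/4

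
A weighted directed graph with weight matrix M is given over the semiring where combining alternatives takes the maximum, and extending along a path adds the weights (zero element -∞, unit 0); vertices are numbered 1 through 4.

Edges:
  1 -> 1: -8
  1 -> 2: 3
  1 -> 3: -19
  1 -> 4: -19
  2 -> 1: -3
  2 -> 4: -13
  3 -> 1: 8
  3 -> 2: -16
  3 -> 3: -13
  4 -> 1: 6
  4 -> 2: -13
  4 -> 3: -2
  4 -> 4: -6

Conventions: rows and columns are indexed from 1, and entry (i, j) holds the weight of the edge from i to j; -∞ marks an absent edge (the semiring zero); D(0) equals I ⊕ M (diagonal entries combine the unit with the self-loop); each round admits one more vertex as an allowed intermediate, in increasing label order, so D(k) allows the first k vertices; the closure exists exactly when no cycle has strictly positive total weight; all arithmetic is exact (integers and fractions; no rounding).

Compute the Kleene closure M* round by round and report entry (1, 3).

D(0):
  [0, 3, -19, -19]
  [-3, 0, -∞, -13]
  [8, -16, 0, -∞]
  [6, -13, -2, 0]
D(1):
  [0, 3, -19, -19]
  [-3, 0, -22, -13]
  [8, 11, 0, -11]
  [6, 9, -2, 0]
D(2):
  [0, 3, -19, -10]
  [-3, 0, -22, -13]
  [8, 11, 0, -2]
  [6, 9, -2, 0]
D(3):
  [0, 3, -19, -10]
  [-3, 0, -22, -13]
  [8, 11, 0, -2]
  [6, 9, -2, 0]
D(4):
  [0, 3, -12, -10]
  [-3, 0, -15, -13]
  [8, 11, 0, -2]
  [6, 9, -2, 0]
Answer: M*[1][3] = -12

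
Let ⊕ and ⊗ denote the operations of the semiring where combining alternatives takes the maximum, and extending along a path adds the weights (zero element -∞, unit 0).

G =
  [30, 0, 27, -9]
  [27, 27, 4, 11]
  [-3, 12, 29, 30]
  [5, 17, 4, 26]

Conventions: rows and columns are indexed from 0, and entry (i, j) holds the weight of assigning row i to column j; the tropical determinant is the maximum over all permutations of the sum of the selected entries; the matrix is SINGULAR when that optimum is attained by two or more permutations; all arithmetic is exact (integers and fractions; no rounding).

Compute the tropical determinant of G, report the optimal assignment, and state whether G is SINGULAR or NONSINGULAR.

σ = (0, 1, 2, 3): 30 + 27 + 29 + 26 = 112
σ = (0, 1, 3, 2): 30 + 27 + 30 + 4 = 91
σ = (0, 2, 1, 3): 30 + 4 + 12 + 26 = 72
σ = (0, 2, 3, 1): 30 + 4 + 30 + 17 = 81
σ = (0, 3, 1, 2): 30 + 11 + 12 + 4 = 57
σ = (0, 3, 2, 1): 30 + 11 + 29 + 17 = 87
σ = (1, 0, 2, 3): 0 + 27 + 29 + 26 = 82
σ = (1, 0, 3, 2): 0 + 27 + 30 + 4 = 61
σ = (1, 2, 0, 3): 0 + 4 + (-3) + 26 = 27
σ = (1, 2, 3, 0): 0 + 4 + 30 + 5 = 39
σ = (1, 3, 0, 2): 0 + 11 + (-3) + 4 = 12
σ = (1, 3, 2, 0): 0 + 11 + 29 + 5 = 45
σ = (2, 0, 1, 3): 27 + 27 + 12 + 26 = 92
σ = (2, 0, 3, 1): 27 + 27 + 30 + 17 = 101
σ = (2, 1, 0, 3): 27 + 27 + (-3) + 26 = 77
σ = (2, 1, 3, 0): 27 + 27 + 30 + 5 = 89
σ = (2, 3, 0, 1): 27 + 11 + (-3) + 17 = 52
σ = (2, 3, 1, 0): 27 + 11 + 12 + 5 = 55
σ = (3, 0, 1, 2): (-9) + 27 + 12 + 4 = 34
σ = (3, 0, 2, 1): (-9) + 27 + 29 + 17 = 64
σ = (3, 1, 0, 2): (-9) + 27 + (-3) + 4 = 19
σ = (3, 1, 2, 0): (-9) + 27 + 29 + 5 = 52
σ = (3, 2, 0, 1): (-9) + 4 + (-3) + 17 = 9
σ = (3, 2, 1, 0): (-9) + 4 + 12 + 5 = 12
Optimal value attained by: σ = (0, 1, 2, 3).
Answer: det⊕(G) = 112; verdict: NONSINGULAR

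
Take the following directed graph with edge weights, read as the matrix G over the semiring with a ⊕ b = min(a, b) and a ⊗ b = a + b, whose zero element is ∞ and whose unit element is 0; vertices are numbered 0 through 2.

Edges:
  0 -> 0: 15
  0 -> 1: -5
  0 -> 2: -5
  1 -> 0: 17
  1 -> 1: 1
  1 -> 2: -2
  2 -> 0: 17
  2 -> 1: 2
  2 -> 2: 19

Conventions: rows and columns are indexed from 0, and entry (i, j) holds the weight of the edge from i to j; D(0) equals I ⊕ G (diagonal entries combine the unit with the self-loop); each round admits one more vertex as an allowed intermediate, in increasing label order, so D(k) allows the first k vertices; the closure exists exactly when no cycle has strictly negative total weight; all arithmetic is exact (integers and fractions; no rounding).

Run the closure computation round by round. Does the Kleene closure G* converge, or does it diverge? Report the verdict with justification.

D(0):
  [0, -5, -5]
  [17, 0, -2]
  [17, 2, 0]
D(1):
  [0, -5, -5]
  [17, 0, -2]
  [17, 2, 0]
D(2):
  [0, -5, -7]
  [17, 0, -2]
  [17, 2, 0]
D(3):
  [0, -5, -7]
  [15, 0, -2]
  [17, 2, 0]
Key observation: every diagonal entry stays at the unit through all rounds, so no improving cycle exists.
Answer: CONVERGES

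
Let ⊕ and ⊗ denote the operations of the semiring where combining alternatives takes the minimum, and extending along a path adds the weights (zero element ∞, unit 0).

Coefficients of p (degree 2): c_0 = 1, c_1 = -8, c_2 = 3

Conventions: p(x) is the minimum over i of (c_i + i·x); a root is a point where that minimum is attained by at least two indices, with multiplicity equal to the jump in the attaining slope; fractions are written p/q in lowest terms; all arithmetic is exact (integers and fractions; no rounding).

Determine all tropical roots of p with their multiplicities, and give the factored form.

hull edge (i=0, c=1) to (i=1, c=-8): slope -9, span 1
hull edge (i=1, c=-8) to (i=2, c=3): slope 11, span 1
Factored form: p(x) = 3 ⊗ (x ⊕ (-11)) ⊗ (x ⊕ 9)
Answer: roots = -11 (mult 1), 9 (mult 1)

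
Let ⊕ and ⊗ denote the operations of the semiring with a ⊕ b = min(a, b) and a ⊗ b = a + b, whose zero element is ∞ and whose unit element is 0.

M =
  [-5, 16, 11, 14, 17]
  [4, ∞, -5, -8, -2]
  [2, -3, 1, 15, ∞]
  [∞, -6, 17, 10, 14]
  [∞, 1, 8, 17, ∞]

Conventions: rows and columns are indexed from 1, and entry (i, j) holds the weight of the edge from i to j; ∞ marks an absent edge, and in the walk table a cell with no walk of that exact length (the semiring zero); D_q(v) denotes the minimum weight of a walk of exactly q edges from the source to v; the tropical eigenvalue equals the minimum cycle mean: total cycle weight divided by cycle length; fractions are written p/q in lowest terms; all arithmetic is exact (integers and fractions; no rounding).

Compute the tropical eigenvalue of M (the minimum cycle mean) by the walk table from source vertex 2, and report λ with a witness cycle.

q=0: [∞, 0, ∞, ∞, ∞]
q=1: [4, ∞, -5, -8, -2]
q=2: [-3, -14, -4, 2, 6]
q=3: [-10, -7, -19, -22, -16]
q=4: [-17, -28, -18, -15, -9]
q=5: [-24, -21, -33, -36, -30]
Optimal cycle mean attained by: cycle 2->4->2, total (-8) + (-6), length 2.
Answer: λ = -7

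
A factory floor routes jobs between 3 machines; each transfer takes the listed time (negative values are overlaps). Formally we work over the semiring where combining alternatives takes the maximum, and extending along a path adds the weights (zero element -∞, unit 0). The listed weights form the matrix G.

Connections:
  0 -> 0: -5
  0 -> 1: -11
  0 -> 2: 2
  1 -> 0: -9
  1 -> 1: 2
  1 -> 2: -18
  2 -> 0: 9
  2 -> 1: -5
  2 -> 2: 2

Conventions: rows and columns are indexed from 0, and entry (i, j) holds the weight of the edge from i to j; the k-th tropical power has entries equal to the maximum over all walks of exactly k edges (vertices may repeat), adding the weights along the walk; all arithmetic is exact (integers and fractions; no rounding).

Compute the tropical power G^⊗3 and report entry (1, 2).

G^⊗2:
  [11, -3, 4]
  [-7, 4, -7]
  [11, -2, 11]
G^⊗3:
  [13, 0, 13]
  [2, 6, -5]
  [20, 6, 13]
Key observation: the optimum is the walk 1->0->2->2, with weight (-9) + 2 + 2 = -5.
Optimal value attained by: walk 1->0->2->2.
Answer: (G^⊗3)[1][2] = -5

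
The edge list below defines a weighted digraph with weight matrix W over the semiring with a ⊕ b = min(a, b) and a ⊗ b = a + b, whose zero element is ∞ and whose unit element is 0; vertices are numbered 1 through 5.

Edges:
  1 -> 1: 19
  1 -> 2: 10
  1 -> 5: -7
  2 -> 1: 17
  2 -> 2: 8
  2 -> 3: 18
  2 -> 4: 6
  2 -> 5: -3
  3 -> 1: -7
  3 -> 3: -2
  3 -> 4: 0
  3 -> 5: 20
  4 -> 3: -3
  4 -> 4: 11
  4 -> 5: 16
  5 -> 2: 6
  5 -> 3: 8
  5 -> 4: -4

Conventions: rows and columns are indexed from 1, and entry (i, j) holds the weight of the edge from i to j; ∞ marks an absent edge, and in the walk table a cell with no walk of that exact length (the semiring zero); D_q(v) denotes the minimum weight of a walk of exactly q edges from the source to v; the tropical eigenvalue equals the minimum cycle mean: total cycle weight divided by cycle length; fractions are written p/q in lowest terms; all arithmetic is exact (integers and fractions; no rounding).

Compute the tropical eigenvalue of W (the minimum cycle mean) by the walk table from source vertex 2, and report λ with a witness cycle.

q=0: [∞, 0, ∞, ∞, ∞]
q=1: [17, 8, 18, 6, -3]
q=2: [11, 3, 3, -7, 5]
q=3: [-4, 11, -10, 1, 0]
q=4: [-17, 6, -12, -10, -11]
q=5: [-19, -7, -14, -15, -24]
Optimal cycle mean attained by: cycle 1->5->4->3->1, total (-7) + (-4) + (-3) + (-7), length 4.
Answer: λ = -21/4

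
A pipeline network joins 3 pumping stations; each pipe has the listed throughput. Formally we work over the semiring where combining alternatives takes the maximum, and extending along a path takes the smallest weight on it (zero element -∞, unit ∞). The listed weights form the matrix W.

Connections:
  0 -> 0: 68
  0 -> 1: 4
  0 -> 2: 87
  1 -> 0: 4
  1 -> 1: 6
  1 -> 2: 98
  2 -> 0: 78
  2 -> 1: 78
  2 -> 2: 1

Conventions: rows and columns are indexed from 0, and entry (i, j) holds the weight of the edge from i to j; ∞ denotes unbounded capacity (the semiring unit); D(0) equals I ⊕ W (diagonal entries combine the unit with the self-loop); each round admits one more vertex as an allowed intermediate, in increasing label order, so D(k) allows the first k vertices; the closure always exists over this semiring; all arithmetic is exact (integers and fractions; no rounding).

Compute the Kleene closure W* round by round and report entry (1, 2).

D(0):
  [∞, 4, 87]
  [4, ∞, 98]
  [78, 78, ∞]
D(1):
  [∞, 4, 87]
  [4, ∞, 98]
  [78, 78, ∞]
D(2):
  [∞, 4, 87]
  [4, ∞, 98]
  [78, 78, ∞]
D(3):
  [∞, 78, 87]
  [78, ∞, 98]
  [78, 78, ∞]
Answer: W*[1][2] = 98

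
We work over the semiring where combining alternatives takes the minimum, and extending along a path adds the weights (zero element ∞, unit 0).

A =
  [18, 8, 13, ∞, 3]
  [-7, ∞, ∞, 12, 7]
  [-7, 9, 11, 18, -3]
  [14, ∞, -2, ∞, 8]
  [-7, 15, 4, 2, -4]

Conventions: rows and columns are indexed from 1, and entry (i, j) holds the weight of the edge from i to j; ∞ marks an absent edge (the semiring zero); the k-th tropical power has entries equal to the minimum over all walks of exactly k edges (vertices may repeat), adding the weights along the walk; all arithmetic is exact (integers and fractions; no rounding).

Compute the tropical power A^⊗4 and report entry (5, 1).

A^⊗2:
  [-4, 18, 7, 5, -1]
  [0, 1, 6, 9, -4]
  [-10, 1, 1, -1, -7]
  [-9, 7, 9, 10, -5]
  [-11, 1, 0, -2, -8]
A^⊗3:
  [-8, 4, 3, 1, -5]
  [-11, 8, 0, -2, -8]
  [-14, -2, -3, -5, -11]
  [-12, -1, -1, -3, -9]
  [-15, -3, -4, -6, -12]
A^⊗4:
  [-12, 0, -1, -3, -9]
  [-15, -3, -4, -6, -12]
  [-18, -6, -7, -9, -15]
  [-16, -4, -5, -7, -13]
  [-19, -7, -8, -10, -16]
Key observation: the optimum is the walk 5->5->5->5->1, with weight (-4) + (-4) + (-4) + (-7) = -19.
Optimal value attained by: walk 5->5->5->5->1.
Answer: (A^⊗4)[5][1] = -19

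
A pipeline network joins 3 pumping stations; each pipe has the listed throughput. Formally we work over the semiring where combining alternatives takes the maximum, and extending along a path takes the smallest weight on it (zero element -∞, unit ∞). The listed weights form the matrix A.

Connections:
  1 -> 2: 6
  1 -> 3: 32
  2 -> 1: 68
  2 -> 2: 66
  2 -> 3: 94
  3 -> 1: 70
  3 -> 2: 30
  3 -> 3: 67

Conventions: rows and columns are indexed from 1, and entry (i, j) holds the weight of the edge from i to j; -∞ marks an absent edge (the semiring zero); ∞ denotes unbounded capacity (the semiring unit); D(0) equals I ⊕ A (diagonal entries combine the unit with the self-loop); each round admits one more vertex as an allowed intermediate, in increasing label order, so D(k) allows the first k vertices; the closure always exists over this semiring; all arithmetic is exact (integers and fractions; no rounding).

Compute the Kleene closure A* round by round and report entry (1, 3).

D(0):
  [∞, 6, 32]
  [68, ∞, 94]
  [70, 30, ∞]
D(1):
  [∞, 6, 32]
  [68, ∞, 94]
  [70, 30, ∞]
D(2):
  [∞, 6, 32]
  [68, ∞, 94]
  [70, 30, ∞]
D(3):
  [∞, 30, 32]
  [70, ∞, 94]
  [70, 30, ∞]
Answer: A*[1][3] = 32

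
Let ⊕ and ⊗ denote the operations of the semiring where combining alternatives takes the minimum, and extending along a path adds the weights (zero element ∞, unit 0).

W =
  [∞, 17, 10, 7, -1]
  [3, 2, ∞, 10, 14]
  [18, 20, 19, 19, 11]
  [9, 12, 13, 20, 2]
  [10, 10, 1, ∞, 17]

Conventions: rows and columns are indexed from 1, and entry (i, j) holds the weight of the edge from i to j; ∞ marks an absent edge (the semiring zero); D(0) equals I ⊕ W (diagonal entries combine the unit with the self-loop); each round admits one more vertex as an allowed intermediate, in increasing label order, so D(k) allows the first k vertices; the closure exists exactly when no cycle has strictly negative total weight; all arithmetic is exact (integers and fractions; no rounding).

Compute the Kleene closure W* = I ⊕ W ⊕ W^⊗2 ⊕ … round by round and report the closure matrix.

D(0):
  [0, 17, 10, 7, -1]
  [3, 0, ∞, 10, 14]
  [18, 20, 0, 19, 11]
  [9, 12, 13, 0, 2]
  [10, 10, 1, ∞, 0]
D(1):
  [0, 17, 10, 7, -1]
  [3, 0, 13, 10, 2]
  [18, 20, 0, 19, 11]
  [9, 12, 13, 0, 2]
  [10, 10, 1, 17, 0]
D(2):
  [0, 17, 10, 7, -1]
  [3, 0, 13, 10, 2]
  [18, 20, 0, 19, 11]
  [9, 12, 13, 0, 2]
  [10, 10, 1, 17, 0]
D(3):
  [0, 17, 10, 7, -1]
  [3, 0, 13, 10, 2]
  [18, 20, 0, 19, 11]
  [9, 12, 13, 0, 2]
  [10, 10, 1, 17, 0]
D(4):
  [0, 17, 10, 7, -1]
  [3, 0, 13, 10, 2]
  [18, 20, 0, 19, 11]
  [9, 12, 13, 0, 2]
  [10, 10, 1, 17, 0]
D(5):
  [0, 9, 0, 7, -1]
  [3, 0, 3, 10, 2]
  [18, 20, 0, 19, 11]
  [9, 12, 3, 0, 2]
  [10, 10, 1, 17, 0]
Answer: W* = [[0, 9, 0, 7, -1], [3, 0, 3, 10, 2], [18, 20, 0, 19, 11], [9, 12, 3, 0, 2], [10, 10, 1, 17, 0]]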